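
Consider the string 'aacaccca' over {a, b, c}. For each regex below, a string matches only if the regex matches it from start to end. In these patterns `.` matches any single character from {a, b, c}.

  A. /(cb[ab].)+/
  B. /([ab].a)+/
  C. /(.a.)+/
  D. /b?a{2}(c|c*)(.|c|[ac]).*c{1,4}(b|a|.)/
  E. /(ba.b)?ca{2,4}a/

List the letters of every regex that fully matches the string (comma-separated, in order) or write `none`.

D

A → no match — must start with 'cb'
B → no match
C → no match
D → match
E → no match — must end with 'aa'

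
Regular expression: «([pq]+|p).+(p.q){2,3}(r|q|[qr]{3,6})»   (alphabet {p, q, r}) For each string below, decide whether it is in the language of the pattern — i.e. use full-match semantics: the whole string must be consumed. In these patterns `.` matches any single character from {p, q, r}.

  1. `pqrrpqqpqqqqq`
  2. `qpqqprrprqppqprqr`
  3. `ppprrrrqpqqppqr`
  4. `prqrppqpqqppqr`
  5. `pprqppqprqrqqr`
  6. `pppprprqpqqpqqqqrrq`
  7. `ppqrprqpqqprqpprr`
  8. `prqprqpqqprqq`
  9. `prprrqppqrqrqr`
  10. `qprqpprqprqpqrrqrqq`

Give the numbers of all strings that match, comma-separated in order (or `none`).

1, 2, 3, 4, 5, 6, 8

1 → match
2 → match
3 → match
4 → match
5 → match
6 → match
7 → no match
8 → match
9 → no match
10 → no match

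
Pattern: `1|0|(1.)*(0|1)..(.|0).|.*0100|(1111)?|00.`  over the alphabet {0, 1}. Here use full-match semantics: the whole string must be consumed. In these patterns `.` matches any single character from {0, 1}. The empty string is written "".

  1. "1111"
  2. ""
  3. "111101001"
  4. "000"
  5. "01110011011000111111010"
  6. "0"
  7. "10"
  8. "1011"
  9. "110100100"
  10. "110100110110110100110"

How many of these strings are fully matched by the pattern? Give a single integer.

6

1 → match
2 → match
3 → match
4 → match
5 → no match
6 → match
7 → no match
8 → no match
9 → match
10 → no match
Total matched: 6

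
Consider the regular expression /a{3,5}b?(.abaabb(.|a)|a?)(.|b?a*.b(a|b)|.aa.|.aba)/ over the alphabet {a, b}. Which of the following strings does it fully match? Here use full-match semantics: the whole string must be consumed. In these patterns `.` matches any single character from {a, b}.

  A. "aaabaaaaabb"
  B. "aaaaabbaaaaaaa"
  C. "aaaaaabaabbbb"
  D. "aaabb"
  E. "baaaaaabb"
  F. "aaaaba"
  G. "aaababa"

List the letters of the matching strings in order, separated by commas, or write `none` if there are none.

A → match
B → no match
C → match
D → match
E → no match — must start with "a"
F → match
G → match

A, C, D, F, G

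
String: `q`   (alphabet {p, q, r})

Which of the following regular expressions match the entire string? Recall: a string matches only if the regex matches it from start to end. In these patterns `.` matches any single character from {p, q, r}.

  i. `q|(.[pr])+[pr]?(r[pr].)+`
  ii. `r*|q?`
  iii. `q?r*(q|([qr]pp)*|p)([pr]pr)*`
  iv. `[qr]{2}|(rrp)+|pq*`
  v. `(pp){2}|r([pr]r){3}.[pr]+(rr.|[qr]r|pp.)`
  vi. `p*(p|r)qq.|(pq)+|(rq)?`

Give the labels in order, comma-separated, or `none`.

i, ii, iii

i → match
ii → match
iii → match
iv → no match
v → no match
vi → no match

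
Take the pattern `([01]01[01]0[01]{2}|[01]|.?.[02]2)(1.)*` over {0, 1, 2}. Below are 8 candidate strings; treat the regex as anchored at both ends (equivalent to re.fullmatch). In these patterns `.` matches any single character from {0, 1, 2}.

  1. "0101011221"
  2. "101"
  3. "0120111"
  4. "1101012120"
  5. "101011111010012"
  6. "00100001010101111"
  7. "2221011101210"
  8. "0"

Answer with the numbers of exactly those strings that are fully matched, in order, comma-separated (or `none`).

1 → no match
2 → no match
3 → no match
4 → no match
5 → no match
6 → match
7 → match
8 → match

6, 7, 8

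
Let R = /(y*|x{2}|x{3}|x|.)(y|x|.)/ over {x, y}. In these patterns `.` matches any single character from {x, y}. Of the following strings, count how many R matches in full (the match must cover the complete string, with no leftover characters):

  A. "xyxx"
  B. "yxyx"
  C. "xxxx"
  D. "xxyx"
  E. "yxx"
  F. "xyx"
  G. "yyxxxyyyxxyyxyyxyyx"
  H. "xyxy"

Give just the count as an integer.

1

A → no match
B → no match
C → match
D → no match
E → no match
F → no match
G → no match
H → no match
Total matched: 1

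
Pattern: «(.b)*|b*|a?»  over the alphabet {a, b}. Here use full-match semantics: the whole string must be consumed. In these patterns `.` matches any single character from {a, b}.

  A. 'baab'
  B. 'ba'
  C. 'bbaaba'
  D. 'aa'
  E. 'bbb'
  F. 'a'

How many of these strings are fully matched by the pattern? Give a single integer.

A → no match
B → no match
C → no match
D → no match
E → match
F → match
Total matched: 2

2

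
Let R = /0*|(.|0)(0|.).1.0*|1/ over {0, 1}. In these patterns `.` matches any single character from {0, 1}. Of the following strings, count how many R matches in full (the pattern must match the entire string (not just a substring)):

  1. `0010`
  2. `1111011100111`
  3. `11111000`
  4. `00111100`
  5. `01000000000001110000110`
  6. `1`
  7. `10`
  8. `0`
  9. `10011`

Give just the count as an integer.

4

1. `0010` → no match
2 → no match
3. `11111000` → match
4. `00111100` → no match
5 → no match
6. `1` → match
7. `10` → no match
8. `0` → match
9. `10011` → match
Total matched: 4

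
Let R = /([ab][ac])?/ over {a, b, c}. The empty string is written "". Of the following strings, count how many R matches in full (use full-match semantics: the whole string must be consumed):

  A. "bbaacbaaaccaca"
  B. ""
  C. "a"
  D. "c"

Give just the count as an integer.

1

A → no match
B → match
C → no match
D → no match
Total matched: 1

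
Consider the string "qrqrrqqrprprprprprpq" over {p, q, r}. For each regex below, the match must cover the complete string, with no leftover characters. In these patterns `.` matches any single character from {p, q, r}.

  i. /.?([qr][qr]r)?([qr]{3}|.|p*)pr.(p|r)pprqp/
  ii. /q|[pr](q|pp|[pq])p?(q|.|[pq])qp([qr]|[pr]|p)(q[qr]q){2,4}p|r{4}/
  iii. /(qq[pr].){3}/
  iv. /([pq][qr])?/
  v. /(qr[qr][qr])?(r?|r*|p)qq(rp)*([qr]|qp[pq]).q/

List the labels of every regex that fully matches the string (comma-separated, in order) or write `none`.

v

i → no match — must end with "pprqp"
ii → no match
iii → no match — must start with "qq"
iv → no match
v → match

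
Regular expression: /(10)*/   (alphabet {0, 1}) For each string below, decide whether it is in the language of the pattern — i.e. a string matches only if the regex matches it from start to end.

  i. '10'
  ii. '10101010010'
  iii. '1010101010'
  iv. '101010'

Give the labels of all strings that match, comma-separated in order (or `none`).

i. '10' → match
ii. '10101010010' → no match
iii. '1010101010' → match
iv. '101010' → match

i, iii, iv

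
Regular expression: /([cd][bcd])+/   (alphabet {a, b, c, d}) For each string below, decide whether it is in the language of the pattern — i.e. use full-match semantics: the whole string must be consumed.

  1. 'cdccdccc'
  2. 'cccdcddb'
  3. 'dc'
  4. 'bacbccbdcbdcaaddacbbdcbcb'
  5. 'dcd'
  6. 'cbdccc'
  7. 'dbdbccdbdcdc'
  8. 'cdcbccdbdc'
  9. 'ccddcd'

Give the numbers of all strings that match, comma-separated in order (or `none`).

1, 2, 3, 6, 7, 8, 9

1 → match
2 → match
3 → match
4 → no match
5 → no match
6 → match
7 → match
8 → match
9 → match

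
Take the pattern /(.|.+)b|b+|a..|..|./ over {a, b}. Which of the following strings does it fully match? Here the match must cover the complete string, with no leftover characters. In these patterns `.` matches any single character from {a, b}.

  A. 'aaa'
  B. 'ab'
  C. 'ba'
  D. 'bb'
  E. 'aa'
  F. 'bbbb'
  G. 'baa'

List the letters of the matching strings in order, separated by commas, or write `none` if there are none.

A, B, C, D, E, F

A → match
B → match
C → match
D → match
E → match
F → match
G → no match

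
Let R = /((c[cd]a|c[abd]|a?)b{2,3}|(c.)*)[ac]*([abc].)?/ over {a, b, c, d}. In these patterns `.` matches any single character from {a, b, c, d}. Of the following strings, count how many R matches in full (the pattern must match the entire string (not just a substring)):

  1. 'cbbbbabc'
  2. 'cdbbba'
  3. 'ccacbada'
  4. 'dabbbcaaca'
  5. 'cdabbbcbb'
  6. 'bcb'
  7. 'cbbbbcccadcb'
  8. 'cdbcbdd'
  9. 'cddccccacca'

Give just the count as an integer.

1 → match
2 → match
3 → no match
4 → no match
5 → match
6 → no match
7 → no match
8 → no match
9 → no match
Total matched: 3

3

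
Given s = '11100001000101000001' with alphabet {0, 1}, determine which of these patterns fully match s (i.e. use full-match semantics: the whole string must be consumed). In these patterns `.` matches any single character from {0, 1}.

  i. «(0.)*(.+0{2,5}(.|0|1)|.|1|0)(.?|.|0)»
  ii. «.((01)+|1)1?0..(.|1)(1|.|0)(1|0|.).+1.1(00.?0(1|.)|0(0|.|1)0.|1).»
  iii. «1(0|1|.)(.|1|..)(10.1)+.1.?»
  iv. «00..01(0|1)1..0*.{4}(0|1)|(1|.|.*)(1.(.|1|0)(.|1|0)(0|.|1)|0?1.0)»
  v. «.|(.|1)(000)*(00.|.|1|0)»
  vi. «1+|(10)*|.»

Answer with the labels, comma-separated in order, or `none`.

i, ii

i → match
ii → match
iii → no match
iv → no match
v → no match
vi → no match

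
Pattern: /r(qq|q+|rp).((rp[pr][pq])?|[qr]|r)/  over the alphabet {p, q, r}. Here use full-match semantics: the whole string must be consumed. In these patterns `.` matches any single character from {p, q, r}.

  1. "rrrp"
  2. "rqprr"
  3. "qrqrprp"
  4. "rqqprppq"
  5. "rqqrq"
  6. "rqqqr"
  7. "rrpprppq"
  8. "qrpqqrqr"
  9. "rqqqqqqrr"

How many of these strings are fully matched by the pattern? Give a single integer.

1 → no match
2 → no match
3 → no match — must start with "r"
4 → match
5 → match
6 → match
7 → match
8 → no match — must start with "r"
9 → match
Total matched: 5

5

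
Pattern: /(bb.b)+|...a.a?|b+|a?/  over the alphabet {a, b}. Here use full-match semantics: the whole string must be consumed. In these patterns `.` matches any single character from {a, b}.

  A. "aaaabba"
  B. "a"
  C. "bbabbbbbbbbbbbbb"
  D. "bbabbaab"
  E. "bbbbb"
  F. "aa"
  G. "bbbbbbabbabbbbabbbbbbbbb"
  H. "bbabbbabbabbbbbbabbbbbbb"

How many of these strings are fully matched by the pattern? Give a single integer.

A. "aaaabba" → no match
B. "a" → match
C → match
D. "bbabbaab" → no match
E. "bbbbb" → match
F. "aa" → no match
G → no match
H → no match
Total matched: 3

3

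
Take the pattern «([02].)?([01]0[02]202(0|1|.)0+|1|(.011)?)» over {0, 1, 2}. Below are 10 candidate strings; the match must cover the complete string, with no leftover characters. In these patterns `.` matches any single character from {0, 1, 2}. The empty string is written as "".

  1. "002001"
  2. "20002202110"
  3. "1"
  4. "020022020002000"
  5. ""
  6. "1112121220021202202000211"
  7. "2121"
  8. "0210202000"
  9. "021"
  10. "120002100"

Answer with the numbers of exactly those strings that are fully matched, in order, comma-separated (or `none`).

3, 5, 9

1 → no match
2 → no match
3 → match
4 → no match
5 → match
6 → no match
7 → no match
8 → no match
9 → match
10 → no match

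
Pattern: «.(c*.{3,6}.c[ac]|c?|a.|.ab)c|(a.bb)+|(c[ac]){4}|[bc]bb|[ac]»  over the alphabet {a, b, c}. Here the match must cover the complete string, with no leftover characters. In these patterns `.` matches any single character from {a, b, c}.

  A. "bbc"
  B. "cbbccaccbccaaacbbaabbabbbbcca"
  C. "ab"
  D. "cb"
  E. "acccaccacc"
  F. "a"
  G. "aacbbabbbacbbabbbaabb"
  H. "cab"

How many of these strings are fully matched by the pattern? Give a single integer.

1

A → no match
B → no match
C → no match
D → no match
E → no match
F → match
G → no match
H → no match
Total matched: 1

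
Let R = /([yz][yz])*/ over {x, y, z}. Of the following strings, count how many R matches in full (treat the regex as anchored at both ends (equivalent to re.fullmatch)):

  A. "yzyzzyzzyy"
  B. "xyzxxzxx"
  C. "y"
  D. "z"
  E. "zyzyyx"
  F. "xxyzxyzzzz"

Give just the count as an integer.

1

A. "yzyzzyzzyy" → match
B. "xyzxxzxx" → no match
C. "y" → no match
D. "z" → no match
E. "zyzyyx" → no match
F. "xxyzxyzzzz" → no match
Total matched: 1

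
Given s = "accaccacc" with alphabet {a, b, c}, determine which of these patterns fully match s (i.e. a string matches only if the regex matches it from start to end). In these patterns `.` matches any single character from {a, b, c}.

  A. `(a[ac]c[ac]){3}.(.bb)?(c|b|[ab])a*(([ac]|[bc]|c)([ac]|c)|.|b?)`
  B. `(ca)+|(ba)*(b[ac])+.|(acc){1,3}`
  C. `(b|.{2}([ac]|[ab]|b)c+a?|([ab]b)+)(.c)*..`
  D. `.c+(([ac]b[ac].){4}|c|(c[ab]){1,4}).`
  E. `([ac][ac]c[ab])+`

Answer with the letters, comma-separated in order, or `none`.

B

A → no match
B → match
C → no match
D → no match
E → no match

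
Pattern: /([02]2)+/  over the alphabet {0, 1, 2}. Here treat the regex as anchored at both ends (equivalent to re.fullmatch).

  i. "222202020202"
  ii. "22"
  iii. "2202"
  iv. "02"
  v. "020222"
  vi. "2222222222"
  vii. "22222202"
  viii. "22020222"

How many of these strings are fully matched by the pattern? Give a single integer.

i → match
ii → match
iii → match
iv → match
v → match
vi → match
vii → match
viii → match
Total matched: 8

8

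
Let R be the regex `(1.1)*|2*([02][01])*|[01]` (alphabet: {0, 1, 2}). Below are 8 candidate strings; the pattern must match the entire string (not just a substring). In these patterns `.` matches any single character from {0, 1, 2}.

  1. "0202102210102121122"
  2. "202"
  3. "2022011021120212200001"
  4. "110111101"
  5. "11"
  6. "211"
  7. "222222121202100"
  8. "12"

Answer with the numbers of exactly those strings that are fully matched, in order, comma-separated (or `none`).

7

1 → no match
2. "202" → no match
3 → no match
4. "110111101" → no match
5. "11" → no match
6. "211" → no match
7 → match
8. "12" → no match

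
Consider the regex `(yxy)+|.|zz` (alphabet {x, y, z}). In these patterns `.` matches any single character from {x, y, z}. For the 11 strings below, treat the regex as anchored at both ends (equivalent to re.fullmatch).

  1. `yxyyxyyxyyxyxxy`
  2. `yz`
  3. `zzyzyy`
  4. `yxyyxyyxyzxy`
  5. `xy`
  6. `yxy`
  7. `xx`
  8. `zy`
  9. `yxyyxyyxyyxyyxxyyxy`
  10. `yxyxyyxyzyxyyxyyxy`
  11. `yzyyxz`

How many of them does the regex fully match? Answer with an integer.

1

1 → no match
2 → no match
3 → no match
4 → no match
5 → no match
6 → match
7 → no match
8 → no match
9 → no match
10 → no match
11 → no match
Total matched: 1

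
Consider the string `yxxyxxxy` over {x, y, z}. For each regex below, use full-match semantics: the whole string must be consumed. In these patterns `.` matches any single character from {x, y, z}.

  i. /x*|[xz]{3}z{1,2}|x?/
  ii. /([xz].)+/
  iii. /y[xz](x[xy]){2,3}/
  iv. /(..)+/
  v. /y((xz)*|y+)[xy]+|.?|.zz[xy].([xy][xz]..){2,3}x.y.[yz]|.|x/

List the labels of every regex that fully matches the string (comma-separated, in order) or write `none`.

iii, iv, v

i → no match
ii → no match
iii → match
iv → match
v → match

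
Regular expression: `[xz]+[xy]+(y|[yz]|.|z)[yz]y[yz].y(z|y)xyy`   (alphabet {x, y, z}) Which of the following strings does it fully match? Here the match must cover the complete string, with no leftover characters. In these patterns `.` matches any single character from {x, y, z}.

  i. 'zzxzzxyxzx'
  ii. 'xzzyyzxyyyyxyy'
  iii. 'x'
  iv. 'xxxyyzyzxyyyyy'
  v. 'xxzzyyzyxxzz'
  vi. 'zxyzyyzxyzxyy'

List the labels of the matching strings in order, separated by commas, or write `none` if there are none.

vi

i. 'zzxzzxyxzx' → no match — must end with 'xyy'
ii → no match
iii. 'x' → no match — must end with 'xyy'
iv → no match — must end with 'xyy'
v. 'xxzzyyzyxxzz' → no match — must end with 'xyy'
vi → match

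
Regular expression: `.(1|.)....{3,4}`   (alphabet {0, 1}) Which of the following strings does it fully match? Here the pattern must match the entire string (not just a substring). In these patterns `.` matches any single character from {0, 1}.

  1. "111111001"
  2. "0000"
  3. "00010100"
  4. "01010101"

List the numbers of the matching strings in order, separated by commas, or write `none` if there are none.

1 → match
2 → no match
3 → match
4 → match

1, 3, 4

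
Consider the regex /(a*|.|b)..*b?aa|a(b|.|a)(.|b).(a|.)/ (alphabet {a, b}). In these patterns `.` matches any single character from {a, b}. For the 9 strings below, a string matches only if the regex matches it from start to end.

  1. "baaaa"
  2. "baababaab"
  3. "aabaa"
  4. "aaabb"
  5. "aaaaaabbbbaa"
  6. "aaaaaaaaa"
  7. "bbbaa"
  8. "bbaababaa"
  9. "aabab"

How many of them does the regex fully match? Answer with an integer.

1 → match
2 → no match
3 → match
4 → match
5 → match
6 → match
7 → match
8 → match
9 → match
Total matched: 8

8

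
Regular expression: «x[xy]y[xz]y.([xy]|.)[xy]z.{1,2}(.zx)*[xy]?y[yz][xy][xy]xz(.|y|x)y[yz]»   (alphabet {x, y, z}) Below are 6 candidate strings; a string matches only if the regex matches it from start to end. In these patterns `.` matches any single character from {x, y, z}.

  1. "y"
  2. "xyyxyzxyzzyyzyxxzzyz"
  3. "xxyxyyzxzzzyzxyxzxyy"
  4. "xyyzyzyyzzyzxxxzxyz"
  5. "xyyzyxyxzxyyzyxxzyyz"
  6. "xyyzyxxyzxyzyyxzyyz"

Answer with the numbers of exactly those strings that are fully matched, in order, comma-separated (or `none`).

2, 3, 4, 5, 6

1 → no match — must start with "x"
2 → match
3 → match
4 → match
5 → match
6 → match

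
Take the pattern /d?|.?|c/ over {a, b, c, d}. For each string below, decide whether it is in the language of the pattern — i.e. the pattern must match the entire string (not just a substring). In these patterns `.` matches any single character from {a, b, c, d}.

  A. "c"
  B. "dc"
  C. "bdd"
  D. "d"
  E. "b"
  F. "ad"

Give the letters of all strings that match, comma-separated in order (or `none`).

A, D, E

A → match
B → no match
C → no match
D → match
E → match
F → no match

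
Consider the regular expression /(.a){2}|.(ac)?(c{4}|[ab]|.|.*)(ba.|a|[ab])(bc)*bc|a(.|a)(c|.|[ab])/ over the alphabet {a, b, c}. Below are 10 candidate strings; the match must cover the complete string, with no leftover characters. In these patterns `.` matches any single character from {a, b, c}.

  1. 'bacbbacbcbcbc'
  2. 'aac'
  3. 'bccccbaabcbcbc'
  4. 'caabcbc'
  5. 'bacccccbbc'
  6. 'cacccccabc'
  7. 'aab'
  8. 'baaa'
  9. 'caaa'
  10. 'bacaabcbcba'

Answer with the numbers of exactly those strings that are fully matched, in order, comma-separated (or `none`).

1 → match
2 → match
3 → match
4 → match
5 → match
6 → match
7 → match
8 → match
9 → match
10 → no match

1, 2, 3, 4, 5, 6, 7, 8, 9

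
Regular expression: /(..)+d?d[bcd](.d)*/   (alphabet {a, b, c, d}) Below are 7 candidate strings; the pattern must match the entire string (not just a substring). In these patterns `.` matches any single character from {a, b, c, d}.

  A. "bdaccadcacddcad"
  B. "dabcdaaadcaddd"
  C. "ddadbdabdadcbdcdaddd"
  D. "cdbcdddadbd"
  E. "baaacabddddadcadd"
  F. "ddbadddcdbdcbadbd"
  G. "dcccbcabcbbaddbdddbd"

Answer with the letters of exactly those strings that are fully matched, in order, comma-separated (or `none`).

A, B, C, D, G

A → match
B → match
C → match
D. "cdbcdddadbd" → match
E → no match
F → no match
G → match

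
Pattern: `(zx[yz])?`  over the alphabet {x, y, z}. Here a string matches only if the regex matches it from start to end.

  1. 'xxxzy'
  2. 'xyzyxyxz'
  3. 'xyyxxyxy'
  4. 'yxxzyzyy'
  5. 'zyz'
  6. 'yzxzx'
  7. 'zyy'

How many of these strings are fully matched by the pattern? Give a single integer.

1 → no match
2 → no match
3 → no match
4 → no match
5 → no match
6 → no match
7 → no match
Total matched: 0

0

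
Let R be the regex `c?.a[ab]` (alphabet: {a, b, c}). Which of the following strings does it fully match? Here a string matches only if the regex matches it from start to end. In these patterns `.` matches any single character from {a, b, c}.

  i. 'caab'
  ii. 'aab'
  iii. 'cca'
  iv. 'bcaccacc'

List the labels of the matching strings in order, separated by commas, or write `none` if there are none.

i, ii

i → match
ii → match
iii → no match
iv → no match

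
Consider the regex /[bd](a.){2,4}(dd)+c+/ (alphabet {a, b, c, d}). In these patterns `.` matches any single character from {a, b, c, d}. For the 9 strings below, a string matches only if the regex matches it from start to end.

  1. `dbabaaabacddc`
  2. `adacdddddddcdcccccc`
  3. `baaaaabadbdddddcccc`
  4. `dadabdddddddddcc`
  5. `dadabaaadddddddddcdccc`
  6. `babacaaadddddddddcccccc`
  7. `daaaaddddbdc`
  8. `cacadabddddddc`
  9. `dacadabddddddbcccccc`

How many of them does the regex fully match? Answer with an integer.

1 → no match
2 → no match
3 → no match
4 → no match
5 → no match
6 → match
7 → no match
8 → no match
9 → no match
Total matched: 1

1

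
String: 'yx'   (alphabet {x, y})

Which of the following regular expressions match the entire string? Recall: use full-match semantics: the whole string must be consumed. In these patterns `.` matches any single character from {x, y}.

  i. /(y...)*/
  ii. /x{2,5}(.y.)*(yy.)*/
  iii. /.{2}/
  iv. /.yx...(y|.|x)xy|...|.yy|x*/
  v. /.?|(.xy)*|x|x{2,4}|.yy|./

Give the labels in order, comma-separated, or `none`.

iii

i → no match
ii → no match — must start with 'x'
iii → match
iv → no match
v → no match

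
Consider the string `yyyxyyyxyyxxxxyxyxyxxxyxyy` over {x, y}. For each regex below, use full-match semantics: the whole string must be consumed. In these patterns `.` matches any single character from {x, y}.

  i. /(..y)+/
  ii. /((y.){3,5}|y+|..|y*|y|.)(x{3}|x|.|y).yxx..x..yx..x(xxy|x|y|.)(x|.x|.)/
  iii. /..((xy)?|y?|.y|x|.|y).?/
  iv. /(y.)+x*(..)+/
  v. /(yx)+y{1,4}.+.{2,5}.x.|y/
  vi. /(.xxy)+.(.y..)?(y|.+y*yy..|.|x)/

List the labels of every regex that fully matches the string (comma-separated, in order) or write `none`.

i → no match
ii → no match
iii → no match
iv → match
v → no match
vi → no match

iv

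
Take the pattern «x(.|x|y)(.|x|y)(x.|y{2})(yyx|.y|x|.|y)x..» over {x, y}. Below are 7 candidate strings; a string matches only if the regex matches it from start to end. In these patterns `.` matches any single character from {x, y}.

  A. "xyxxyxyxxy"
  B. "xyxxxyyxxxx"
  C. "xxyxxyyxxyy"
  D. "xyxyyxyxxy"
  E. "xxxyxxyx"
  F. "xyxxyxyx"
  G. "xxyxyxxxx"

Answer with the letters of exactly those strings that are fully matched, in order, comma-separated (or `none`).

A, B, C, D, G

A. "xyxxyxyxxy" → match
B. "xyxxxyyxxxx" → match
C. "xxyxxyyxxyy" → match
D. "xyxyyxyxxy" → match
E. "xxxyxxyx" → no match
F. "xyxxyxyx" → no match
G. "xxyxyxxxx" → match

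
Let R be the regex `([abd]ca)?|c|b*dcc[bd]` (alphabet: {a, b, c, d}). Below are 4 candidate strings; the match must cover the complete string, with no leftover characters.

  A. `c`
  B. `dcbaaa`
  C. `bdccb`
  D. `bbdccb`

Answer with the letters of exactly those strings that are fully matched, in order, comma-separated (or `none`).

A → match
B → no match
C → match
D → match

A, C, D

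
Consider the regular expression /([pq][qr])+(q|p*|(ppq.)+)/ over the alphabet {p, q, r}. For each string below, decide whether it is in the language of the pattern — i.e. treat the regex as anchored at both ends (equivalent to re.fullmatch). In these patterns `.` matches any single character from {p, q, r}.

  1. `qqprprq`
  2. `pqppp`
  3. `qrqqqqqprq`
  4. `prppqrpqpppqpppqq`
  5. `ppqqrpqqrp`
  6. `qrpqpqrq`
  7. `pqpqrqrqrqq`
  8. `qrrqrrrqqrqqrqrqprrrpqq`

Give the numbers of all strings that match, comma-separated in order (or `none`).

1 → match
2 → match
3 → no match
4 → no match
5 → no match
6 → no match
7 → no match
8 → no match

1, 2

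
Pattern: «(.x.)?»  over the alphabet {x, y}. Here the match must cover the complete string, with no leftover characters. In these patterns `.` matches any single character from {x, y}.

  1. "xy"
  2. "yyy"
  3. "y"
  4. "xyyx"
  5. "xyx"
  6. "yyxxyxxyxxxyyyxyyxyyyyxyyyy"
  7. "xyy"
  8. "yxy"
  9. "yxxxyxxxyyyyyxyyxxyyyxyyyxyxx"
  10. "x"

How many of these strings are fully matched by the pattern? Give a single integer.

1

1 → no match
2 → no match
3 → no match
4 → no match
5 → no match
6 → no match
7 → no match
8 → match
9 → no match
10 → no match
Total matched: 1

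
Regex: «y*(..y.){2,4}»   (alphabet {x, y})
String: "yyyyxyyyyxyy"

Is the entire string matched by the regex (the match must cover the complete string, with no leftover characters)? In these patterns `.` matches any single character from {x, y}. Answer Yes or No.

Yes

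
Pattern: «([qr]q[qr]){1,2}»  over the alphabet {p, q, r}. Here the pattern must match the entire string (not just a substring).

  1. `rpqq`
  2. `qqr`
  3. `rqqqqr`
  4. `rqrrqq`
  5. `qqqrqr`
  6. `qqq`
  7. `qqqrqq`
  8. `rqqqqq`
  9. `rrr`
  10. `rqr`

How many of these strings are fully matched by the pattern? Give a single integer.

1 → no match
2 → match
3 → match
4 → match
5 → match
6 → match
7 → match
8 → match
9 → no match
10 → match
Total matched: 8

8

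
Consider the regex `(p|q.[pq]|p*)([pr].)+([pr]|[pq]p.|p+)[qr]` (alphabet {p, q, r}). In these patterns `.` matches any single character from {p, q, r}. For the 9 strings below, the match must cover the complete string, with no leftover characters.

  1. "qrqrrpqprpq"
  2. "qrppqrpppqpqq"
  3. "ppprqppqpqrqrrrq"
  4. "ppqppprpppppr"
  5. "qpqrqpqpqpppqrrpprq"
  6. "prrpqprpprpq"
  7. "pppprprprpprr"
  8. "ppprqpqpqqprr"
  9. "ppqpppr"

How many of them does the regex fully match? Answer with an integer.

7

1. "qrqrrpqprpq" → match
2 → match
3 → no match
4 → match
5 → match
6. "prrpqprpprpq" → no match
7 → match
8 → match
9. "ppqpppr" → match
Total matched: 7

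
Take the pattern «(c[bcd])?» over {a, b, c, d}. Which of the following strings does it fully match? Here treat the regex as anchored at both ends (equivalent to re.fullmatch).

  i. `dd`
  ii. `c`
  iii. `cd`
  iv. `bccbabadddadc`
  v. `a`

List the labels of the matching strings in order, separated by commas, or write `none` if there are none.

i → no match
ii → no match
iii → match
iv → no match
v → no match

iii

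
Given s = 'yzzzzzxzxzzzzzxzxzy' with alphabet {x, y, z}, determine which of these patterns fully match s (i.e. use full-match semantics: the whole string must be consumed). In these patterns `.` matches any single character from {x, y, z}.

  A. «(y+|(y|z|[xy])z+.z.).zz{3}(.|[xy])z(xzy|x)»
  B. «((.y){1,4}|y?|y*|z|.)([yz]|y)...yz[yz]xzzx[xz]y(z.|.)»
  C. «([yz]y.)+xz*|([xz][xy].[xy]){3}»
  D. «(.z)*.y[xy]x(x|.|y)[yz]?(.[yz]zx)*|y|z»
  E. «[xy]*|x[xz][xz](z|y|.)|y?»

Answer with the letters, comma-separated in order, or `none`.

A → match
B → no match
C → no match
D → no match
E → no match

A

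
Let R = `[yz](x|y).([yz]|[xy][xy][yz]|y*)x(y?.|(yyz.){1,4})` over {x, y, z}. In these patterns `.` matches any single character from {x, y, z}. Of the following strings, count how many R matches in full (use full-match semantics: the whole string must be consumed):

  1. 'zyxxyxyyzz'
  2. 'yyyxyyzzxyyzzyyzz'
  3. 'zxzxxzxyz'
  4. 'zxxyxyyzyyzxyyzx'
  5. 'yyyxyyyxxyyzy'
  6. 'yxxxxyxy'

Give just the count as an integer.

2

1 → no match
2 → no match
3 → match
4 → no match
5 → no match
6 → match
Total matched: 2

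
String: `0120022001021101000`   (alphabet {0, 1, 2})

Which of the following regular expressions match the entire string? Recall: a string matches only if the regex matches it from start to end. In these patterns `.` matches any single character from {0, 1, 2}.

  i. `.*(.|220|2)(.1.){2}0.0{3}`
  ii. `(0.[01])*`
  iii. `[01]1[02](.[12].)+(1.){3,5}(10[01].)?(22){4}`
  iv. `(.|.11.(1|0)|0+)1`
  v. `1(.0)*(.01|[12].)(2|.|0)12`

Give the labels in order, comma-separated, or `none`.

i → match
ii → no match
iii → no match — must end with `22`
iv → no match — must end with `1`
v → no match — must start with `1`

i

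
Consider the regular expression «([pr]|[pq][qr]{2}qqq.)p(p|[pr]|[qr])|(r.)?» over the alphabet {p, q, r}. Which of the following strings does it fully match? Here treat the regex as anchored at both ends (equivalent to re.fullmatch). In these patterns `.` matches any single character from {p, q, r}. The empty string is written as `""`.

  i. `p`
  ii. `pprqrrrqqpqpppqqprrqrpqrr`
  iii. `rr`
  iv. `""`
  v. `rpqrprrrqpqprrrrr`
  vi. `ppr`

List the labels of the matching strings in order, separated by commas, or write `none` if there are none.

iii, iv, vi

i → no match
ii → no match
iii → match
iv → match
v → no match
vi → match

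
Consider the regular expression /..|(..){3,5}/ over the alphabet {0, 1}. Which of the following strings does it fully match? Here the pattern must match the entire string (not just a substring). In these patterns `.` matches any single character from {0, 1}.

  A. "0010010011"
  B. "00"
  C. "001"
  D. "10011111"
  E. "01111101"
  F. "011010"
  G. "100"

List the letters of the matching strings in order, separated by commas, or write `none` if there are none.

A, B, D, E, F

A → match
B → match
C → no match
D → match
E → match
F → match
G → no match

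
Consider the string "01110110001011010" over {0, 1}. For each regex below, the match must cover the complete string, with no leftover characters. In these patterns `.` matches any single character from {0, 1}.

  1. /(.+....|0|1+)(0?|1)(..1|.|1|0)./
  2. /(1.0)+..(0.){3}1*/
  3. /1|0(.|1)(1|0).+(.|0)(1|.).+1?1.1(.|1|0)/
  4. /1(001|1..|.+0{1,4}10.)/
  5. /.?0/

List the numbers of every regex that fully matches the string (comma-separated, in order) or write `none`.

1, 3

1 → match
2 → no match — must start with "1"
3 → match
4 → no match — must start with "1"
5 → no match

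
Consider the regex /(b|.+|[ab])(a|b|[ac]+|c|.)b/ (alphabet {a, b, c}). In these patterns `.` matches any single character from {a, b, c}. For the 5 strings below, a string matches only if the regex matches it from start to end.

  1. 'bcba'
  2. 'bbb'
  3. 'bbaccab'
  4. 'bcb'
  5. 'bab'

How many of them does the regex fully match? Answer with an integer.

4

1 → no match — must end with 'b'
2 → match
3 → match
4 → match
5 → match
Total matched: 4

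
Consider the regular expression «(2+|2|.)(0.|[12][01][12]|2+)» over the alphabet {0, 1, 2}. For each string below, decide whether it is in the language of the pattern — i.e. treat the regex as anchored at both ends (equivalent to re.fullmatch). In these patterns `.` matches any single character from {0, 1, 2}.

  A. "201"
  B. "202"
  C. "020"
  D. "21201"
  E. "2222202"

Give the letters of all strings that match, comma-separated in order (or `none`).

A → match
B → match
C → no match
D → no match
E → match

A, B, E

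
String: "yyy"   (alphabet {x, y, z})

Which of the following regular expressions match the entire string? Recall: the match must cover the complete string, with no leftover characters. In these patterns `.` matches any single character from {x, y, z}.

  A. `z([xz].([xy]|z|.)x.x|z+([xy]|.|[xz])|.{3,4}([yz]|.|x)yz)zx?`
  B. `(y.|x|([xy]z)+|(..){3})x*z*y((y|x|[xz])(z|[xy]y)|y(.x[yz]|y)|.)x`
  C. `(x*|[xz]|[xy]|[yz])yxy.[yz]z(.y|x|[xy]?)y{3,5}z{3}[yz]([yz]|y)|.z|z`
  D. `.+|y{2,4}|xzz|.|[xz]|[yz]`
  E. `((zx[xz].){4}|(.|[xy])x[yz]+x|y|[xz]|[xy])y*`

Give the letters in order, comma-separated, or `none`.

D, E

A → no match — must start with "z"
B → no match — must end with "x"
C → no match
D → match
E → match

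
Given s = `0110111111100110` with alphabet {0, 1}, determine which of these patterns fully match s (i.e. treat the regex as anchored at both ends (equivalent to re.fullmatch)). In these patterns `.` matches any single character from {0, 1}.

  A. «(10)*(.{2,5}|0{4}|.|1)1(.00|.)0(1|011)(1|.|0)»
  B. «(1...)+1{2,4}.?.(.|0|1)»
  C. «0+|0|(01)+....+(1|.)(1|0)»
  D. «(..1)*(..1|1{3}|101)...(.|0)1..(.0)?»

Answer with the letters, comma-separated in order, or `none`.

C, D

A → no match
B → no match — must start with `1`
C → match
D → match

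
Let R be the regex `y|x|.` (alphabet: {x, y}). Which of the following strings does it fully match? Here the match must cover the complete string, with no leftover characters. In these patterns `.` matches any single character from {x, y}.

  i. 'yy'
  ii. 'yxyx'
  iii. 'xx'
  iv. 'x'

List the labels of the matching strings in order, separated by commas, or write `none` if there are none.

i → no match
ii → no match
iii → no match
iv → match

iv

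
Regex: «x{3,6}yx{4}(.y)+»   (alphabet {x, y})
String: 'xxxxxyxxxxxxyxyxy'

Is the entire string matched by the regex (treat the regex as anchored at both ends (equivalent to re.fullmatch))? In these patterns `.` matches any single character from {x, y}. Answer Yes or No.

No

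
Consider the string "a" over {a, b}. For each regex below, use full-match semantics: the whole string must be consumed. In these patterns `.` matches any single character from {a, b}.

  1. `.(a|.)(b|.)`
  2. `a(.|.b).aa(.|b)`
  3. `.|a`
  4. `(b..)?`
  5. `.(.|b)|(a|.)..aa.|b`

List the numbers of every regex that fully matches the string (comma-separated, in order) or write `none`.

3

1 → no match
2 → no match
3 → match
4 → no match
5 → no match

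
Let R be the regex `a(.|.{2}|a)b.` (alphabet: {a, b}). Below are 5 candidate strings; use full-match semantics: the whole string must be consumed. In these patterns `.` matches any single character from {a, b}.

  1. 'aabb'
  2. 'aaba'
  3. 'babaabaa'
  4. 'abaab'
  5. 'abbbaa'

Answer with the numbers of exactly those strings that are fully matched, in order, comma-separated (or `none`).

1, 2

1 → match
2 → match
3 → no match — must start with 'a'
4 → no match
5 → no match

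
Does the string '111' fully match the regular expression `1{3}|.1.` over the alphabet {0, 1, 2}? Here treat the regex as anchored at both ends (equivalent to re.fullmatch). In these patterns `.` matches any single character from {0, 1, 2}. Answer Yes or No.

Yes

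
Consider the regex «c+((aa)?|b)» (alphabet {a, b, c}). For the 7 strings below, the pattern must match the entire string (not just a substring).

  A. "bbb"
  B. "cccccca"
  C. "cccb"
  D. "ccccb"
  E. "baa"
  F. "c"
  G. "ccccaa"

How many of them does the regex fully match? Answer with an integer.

4

A → no match — must start with "c"
B → no match
C → match
D → match
E → no match — must start with "c"
F → match
G → match
Total matched: 4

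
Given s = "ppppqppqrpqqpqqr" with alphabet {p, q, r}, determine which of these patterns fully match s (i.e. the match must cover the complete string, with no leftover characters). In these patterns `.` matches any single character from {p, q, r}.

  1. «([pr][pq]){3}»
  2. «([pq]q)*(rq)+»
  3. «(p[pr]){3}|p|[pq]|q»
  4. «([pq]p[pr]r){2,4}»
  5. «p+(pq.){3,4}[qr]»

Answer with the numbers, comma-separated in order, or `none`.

1 → no match
2 → no match — must end with "rq"
3 → no match
4 → no match
5 → match

5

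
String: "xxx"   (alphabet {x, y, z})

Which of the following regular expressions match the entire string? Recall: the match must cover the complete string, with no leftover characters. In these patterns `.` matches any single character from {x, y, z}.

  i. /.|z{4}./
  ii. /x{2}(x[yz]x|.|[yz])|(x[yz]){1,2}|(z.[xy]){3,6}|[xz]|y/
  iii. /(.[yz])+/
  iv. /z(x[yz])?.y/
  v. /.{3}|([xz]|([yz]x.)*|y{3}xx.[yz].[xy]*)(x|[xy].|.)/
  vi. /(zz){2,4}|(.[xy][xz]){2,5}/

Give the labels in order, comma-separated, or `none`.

i → no match
ii → match
iii → no match
iv → no match — must start with "z"
v → match
vi → no match

ii, v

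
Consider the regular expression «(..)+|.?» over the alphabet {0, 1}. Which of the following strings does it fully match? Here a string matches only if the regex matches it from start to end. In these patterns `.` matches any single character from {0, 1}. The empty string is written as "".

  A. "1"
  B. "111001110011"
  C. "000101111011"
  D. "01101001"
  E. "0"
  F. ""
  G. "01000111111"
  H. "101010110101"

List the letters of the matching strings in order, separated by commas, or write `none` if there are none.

A, B, C, D, E, F, H

A. "1" → match
B. "111001110011" → match
C. "000101111011" → match
D. "01101001" → match
E. "0" → match
F. "" → match
G. "01000111111" → no match
H. "101010110101" → match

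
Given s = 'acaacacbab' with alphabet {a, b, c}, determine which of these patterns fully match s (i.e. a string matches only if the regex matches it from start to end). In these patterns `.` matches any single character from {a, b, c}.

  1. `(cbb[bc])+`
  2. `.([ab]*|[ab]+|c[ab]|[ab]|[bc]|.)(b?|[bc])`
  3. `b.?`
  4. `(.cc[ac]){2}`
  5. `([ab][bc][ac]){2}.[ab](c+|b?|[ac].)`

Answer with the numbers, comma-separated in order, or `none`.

5

1 → no match — must start with 'cbb'
2 → no match
3 → no match — must start with 'b'
4 → no match
5 → match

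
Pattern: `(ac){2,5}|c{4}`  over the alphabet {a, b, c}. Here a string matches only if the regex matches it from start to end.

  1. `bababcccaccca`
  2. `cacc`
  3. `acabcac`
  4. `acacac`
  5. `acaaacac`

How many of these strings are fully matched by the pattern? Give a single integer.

1 → no match
2 → no match
3 → no match
4 → match
5 → no match
Total matched: 1

1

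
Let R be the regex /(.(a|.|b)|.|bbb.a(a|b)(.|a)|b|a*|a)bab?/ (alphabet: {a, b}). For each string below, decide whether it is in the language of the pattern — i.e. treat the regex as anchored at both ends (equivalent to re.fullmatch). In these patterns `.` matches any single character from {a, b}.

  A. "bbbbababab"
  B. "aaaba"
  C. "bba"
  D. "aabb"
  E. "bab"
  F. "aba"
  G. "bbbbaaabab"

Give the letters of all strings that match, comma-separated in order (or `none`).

A → match
B → match
C → match
D → no match
E → match
F → match
G → match

A, B, C, E, F, G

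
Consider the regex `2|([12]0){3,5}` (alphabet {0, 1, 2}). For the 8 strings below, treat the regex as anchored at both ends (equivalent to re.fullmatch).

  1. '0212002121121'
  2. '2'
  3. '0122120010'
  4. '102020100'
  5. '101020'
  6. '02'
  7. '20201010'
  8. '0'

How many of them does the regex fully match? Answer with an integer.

1 → no match
2 → match
3 → no match
4 → no match
5 → match
6 → no match
7 → match
8 → no match
Total matched: 3

3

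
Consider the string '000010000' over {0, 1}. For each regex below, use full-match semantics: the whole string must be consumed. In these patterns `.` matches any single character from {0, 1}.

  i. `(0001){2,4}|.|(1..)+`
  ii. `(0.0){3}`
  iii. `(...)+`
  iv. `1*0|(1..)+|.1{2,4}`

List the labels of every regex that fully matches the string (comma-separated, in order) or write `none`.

i → no match
ii → match
iii → match
iv → no match

ii, iii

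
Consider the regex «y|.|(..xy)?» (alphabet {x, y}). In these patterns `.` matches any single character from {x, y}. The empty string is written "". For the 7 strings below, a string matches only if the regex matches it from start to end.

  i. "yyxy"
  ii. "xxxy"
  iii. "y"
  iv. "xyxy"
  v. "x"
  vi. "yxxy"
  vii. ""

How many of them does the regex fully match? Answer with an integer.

7

i → match
ii → match
iii → match
iv → match
v → match
vi → match
vii → match
Total matched: 7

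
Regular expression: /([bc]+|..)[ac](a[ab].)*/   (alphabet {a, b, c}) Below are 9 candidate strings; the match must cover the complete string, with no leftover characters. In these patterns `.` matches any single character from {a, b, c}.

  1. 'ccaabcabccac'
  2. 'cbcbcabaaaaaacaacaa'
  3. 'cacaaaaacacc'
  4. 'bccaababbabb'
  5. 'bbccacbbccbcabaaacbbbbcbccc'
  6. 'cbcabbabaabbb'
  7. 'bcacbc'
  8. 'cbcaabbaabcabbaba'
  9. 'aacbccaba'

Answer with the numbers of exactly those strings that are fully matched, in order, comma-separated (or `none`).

1 → no match
2 → no match
3 → no match
4 → match
5 → no match
6 → no match
7 → no match
8 → no match
9 → no match

4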